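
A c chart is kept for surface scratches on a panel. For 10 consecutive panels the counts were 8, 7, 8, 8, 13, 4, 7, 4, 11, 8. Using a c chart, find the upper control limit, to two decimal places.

c̄ = (8 + 7 + 8 + 8 + 13 + 4 + 7 + 4 + 11 + 8) / 10 = 78 / 10 = 7.8000
UCL = c̄ + 3√c̄ = 7.8000 + 3 × √7.8000 = 7.8000 + 3 × 2.7928 = 16.1785

16.18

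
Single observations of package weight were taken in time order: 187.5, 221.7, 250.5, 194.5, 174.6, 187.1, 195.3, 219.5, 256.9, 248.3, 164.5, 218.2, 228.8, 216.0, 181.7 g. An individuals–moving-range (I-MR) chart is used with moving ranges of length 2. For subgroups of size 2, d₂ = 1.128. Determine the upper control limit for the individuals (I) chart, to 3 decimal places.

290.410

X̄ = (187.5 + 221.7 + 250.5 + 194.5 + 174.6 + 187.1 + 195.3 + 219.5 + 256.9 + 248.3 + 164.5 + 218.2 + 228.8 + 216.0 + 181.7) / 15 = 209.6733
Moving ranges: 34.2, 28.8, 56.0, 19.9, 12.5, 8.2, 24.2, 37.4, 8.6, 83.8, 53.7, 10.6, 12.8, 34.3; M̄R̄ = 425.0000 / 14 = 30.3571
UCL = X̄ + 3·M̄R̄/d₂ = 209.6733 + 3 × 30.3571 / 1.128 = 290.4104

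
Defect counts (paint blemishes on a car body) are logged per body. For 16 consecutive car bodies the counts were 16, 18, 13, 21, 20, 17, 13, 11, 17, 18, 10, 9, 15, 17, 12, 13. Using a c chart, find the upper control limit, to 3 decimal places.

c̄ = (16 + 18 + 13 + 21 + 20 + 17 + 13 + 11 + 17 + 18 + 10 + 9 + 15 + 17 + 12 + 13) / 16 = 240 / 16 = 15.0000
UCL = c̄ + 3√c̄ = 15.0000 + 3 × √15.0000 = 15.0000 + 3 × 3.8730 = 26.6190

26.619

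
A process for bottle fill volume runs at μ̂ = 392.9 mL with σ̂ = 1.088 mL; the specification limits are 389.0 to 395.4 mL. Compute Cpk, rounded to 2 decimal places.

0.77

Cpu = (USL − μ̂) / (3σ̂) = (395.4 − 392.9) / (3 × 1.088) = 0.7659; Cpl = (μ̂ − LSL) / (3σ̂) = (392.9 − 389.0) / (3 × 1.088) = 1.1949; Cpk = min(Cpu, Cpl) = 0.7659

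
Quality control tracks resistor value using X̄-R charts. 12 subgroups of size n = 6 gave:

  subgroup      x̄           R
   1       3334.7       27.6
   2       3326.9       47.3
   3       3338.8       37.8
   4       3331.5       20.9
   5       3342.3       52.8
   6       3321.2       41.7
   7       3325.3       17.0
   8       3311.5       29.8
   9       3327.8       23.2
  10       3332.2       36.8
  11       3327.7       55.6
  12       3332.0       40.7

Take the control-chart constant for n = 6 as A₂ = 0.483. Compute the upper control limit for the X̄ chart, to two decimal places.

X̄̄ = (3334.7 + 3326.9 + 3338.8 + 3331.5 + 3342.3 + 3321.2 + 3325.3 + 3311.5 + 3327.8 + 3332.2 + 3327.7 + 3332.0) / 12 = 39951.9000 / 12 = 3329.3250
R̄ = (27.6 + 47.3 + 37.8 + 20.9 + 52.8 + 41.7 + 17.0 + 29.8 + 23.2 + 36.8 + 55.6 + 40.7) / 12 = 431.2000 / 12 = 35.9333
UCL = X̄̄ + A₂·R̄ = 3329.3250 + 0.483 × 35.9333 = 3346.6808

3346.68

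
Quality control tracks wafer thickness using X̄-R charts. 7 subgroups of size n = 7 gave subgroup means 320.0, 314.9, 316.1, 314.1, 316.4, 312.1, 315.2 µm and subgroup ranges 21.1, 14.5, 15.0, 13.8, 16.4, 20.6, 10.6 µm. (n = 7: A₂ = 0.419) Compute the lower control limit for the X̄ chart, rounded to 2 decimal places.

308.84

X̄̄ = (320.0 + 314.9 + 316.1 + 314.1 + 316.4 + 312.1 + 315.2) / 7 = 2208.8000 / 7 = 315.5429
R̄ = (21.1 + 14.5 + 15.0 + 13.8 + 16.4 + 20.6 + 10.6) / 7 = 112.0000 / 7 = 16.0000
LCL = X̄̄ − A₂·R̄ = 315.5429 − 0.419 × 16.0000 = 308.8389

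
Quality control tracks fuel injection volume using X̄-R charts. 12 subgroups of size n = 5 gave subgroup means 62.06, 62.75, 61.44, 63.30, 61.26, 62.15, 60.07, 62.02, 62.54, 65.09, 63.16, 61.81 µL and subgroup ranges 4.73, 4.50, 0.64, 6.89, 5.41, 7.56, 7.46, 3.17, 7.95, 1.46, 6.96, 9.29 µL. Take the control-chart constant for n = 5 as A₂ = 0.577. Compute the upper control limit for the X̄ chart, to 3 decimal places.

65.479

X̄̄ = (62.06 + 62.75 + 61.44 + 63.30 + 61.26 + 62.15 + 60.07 + 62.02 + 62.54 + 65.09 + 63.16 + 61.81) / 12 = 747.6500 / 12 = 62.3042
R̄ = (4.73 + 4.50 + 0.64 + 6.89 + 5.41 + 7.56 + 7.46 + 3.17 + 7.95 + 1.46 + 6.96 + 9.29) / 12 = 66.0200 / 12 = 5.5017
UCL = X̄̄ + A₂·R̄ = 62.3042 + 0.577 × 5.5017 = 65.4786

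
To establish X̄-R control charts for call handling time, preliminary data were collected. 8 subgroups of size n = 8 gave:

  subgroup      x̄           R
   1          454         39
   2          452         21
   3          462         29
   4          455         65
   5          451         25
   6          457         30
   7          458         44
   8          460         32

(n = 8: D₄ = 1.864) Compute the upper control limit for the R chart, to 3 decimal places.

R̄ = (39 + 21 + 29 + 65 + 25 + 30 + 44 + 32) / 8 = 285.0000 / 8 = 35.6250
UCL_R = D₄·R̄ = 1.864 × 35.6250 = 66.4050

66.405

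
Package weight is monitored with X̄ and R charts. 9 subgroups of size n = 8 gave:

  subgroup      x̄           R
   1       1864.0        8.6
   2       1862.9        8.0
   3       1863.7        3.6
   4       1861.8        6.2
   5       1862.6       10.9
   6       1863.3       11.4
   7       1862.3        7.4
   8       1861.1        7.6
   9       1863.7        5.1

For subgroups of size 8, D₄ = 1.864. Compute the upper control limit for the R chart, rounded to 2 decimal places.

R̄ = (8.6 + 8.0 + 3.6 + 6.2 + 10.9 + 11.4 + 7.4 + 7.6 + 5.1) / 9 = 68.8000 / 9 = 7.6444
UCL_R = D₄·R̄ = 1.864 × 7.6444 = 14.2492

14.25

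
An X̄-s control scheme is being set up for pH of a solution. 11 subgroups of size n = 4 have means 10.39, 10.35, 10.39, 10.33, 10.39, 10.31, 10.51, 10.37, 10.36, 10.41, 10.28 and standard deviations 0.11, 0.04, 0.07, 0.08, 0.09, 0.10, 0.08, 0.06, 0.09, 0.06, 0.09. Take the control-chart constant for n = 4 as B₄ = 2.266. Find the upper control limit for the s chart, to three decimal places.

s̄ = (0.11 + 0.04 + 0.07 + 0.08 + 0.09 + 0.10 + 0.08 + 0.06 + 0.09 + 0.06 + 0.09) / 11 = 0.0791
UCL_s = B₄·s̄ = 2.266 × 0.0791 = 0.1792

0.179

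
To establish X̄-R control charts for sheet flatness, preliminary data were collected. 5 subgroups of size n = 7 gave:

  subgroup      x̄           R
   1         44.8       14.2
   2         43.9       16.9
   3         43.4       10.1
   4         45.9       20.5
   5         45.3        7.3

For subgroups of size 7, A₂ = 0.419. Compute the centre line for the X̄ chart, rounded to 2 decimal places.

X̄̄ = (44.8 + 43.9 + 43.4 + 45.9 + 45.3) / 5 = 223.3000 / 5 = 44.6600
CL = X̄̄ = 44.6600

44.66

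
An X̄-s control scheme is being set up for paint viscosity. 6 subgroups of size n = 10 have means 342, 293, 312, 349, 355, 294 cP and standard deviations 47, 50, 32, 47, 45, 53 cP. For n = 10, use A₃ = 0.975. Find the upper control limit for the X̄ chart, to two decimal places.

X̄̄ = (342 + 293 + 312 + 349 + 355 + 294) / 6 = 324.1667
s̄ = (47 + 50 + 32 + 47 + 45 + 53) / 6 = 45.6667
UCL = X̄̄ + A₃·s̄ = 324.1667 + 0.975 × 45.6667 = 368.6917

368.69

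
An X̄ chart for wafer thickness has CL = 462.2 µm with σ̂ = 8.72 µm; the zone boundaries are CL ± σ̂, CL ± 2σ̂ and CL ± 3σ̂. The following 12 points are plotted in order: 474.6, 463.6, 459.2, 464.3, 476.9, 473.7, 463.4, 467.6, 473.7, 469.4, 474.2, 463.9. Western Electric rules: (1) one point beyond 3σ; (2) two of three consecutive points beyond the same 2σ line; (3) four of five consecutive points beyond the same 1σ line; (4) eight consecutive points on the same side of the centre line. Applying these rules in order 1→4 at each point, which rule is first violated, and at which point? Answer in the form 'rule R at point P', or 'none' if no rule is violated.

rule 4 at point 11

Zone of each point (C = within 1σ̂, B = 1σ̂–2σ̂, A = 2σ̂–3σ̂, * = beyond 3σ̂; sign = side of CL): 1:+B, 2:+C, 3:-C, 4:+C, 5:+B, 6:+B, 7:+C, 8:+C, 9:+B, 10:+C, 11:+B, 12:+C
Rule 4 (eight consecutive points on the same side of the centre line) is satisfied at point 11.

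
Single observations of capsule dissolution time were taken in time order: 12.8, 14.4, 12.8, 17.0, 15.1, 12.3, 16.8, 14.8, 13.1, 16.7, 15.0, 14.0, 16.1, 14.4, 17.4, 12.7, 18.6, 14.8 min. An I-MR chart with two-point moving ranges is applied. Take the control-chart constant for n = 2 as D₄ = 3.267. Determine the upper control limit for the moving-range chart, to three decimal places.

9.186

Moving ranges: 1.6, 1.6, 4.2, 1.9, 2.8, 4.5, 2.0, 1.7, 3.6, 1.7, 1.0, 2.1, 1.7, 3.0, 4.7, 5.9, 3.8; M̄R̄ = 47.8000 / 17 = 2.8118
UCL_MR = D₄·M̄R̄ = 3.267 × 2.8118 = 9.1860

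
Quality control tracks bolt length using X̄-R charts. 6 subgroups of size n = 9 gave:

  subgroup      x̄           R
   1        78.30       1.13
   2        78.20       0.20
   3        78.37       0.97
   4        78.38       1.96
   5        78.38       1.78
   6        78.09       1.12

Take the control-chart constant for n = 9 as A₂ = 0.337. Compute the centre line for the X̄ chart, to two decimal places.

78.29

X̄̄ = (78.30 + 78.20 + 78.37 + 78.38 + 78.38 + 78.09) / 6 = 469.7200 / 6 = 78.2867
CL = X̄̄ = 78.2867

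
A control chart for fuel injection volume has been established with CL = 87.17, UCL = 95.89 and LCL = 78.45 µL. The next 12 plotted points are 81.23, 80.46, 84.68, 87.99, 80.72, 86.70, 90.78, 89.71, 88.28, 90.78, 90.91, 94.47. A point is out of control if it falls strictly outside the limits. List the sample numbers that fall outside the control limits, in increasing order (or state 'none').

All 12 points lie within [78.45, 95.89].

none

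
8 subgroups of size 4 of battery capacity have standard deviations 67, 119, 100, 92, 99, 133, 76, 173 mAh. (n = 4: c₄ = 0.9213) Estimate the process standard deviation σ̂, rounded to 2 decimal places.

116.55

s̄ = (67 + 119 + 100 + 92 + 99 + 133 + 76 + 173) / 8 = 107.3750
σ̂ = s̄ / c₄ = 107.3750 / 0.9213 = 116.5473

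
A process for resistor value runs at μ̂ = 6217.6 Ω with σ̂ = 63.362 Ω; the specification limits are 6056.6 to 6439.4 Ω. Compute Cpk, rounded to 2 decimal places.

Cpu = (USL − μ̂) / (3σ̂) = (6439.4 − 6217.6) / (3 × 63.362) = 1.1668; Cpl = (μ̂ − LSL) / (3σ̂) = (6217.6 − 6056.6) / (3 × 63.362) = 0.8470; Cpk = min(Cpu, Cpl) = 0.8470

0.85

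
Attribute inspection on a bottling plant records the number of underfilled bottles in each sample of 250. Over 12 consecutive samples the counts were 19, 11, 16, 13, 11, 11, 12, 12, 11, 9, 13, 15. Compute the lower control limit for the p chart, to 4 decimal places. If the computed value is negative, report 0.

0.0093

p̄ = Σdᵢ / (k·n) = 153 / (12 × 250) = 0.05100
LCL = p̄ − 3·√(p̄(1−p̄)/n) = 0.05100 − 3 × 0.01391 = 0.00926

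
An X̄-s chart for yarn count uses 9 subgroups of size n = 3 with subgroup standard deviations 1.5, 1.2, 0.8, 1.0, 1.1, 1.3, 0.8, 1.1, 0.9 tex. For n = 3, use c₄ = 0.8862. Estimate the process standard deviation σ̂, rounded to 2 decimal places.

s̄ = (1.5 + 1.2 + 0.8 + 1.0 + 1.1 + 1.3 + 0.8 + 1.1 + 0.9) / 9 = 1.0778
σ̂ = s̄ / c₄ = 1.0778 / 0.8862 = 1.2162

1.22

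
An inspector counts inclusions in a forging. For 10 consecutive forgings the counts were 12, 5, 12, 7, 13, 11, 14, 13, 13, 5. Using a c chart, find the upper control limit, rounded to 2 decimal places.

c̄ = (12 + 5 + 12 + 7 + 13 + 11 + 14 + 13 + 13 + 5) / 10 = 105 / 10 = 10.5000
UCL = c̄ + 3√c̄ = 10.5000 + 3 × √10.5000 = 10.5000 + 3 × 3.2404 = 20.2211

20.22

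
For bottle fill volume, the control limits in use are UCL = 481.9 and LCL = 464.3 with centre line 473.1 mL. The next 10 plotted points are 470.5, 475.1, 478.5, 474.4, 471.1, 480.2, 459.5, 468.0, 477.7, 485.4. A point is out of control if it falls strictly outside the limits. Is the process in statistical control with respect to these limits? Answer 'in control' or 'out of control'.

out of control

Compare each point to [464.3, 481.9]: sample 7 = 459.5 < LCL; sample 10 = 485.4 > UCL.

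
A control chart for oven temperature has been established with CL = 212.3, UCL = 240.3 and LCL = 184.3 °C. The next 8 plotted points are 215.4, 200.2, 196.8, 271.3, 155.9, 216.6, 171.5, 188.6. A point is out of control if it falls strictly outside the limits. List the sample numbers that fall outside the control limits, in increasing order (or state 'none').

Compare each point to [184.3, 240.3]: sample 4 = 271.3 > UCL; sample 5 = 155.9 < LCL; sample 7 = 171.5 < LCL.

4, 5, 7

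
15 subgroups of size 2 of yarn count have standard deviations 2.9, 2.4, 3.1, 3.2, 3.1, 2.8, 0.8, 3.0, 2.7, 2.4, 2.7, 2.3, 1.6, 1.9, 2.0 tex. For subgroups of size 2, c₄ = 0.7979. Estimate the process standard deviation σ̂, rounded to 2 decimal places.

s̄ = (2.9 + 2.4 + 3.1 + 3.2 + 3.1 + 2.8 + 0.8 + 3.0 + 2.7 + 2.4 + 2.7 + 2.3 + 1.6 + 1.9 + 2.0) / 15 = 2.4600
σ̂ = s̄ / c₄ = 2.4600 / 0.7979 = 3.0831

3.08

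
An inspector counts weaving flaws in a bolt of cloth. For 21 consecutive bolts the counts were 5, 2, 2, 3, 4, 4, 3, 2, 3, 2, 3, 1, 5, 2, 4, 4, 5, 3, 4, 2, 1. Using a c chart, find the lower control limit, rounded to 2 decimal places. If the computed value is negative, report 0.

c̄ = (5 + 2 + 2 + 3 + 4 + 4 + 3 + 2 + 3 + 2 + 3 + 1 + 5 + 2 + 4 + 4 + 5 + 3 + 4 + 2 + 1) / 21 = 64 / 21 = 3.0476
LCL = c̄ − 3√c̄ = 3.0476 − 3 × 1.7457 = -2.1896 → 0 (cannot be negative)

0.00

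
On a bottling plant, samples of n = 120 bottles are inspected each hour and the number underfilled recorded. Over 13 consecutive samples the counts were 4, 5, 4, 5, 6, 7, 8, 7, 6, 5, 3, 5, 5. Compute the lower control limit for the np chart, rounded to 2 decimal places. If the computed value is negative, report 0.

0.00

p̄ = Σdᵢ / (k·n) = 70 / (13 × 120) = 0.04487
LCL = np̄ − 3·√(np̄(1−p̄)) = 5.3846 − 3 × 2.2678 = -1.4188 → 0 (negative, so LCL = 0)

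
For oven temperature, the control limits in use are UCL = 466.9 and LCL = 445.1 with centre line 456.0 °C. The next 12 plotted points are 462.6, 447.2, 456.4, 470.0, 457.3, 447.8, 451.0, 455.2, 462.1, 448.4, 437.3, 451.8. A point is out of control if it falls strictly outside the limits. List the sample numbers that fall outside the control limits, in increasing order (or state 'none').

4, 11

Compare each point to [445.1, 466.9]: sample 4 = 470.0 > UCL; sample 11 = 437.3 < LCL.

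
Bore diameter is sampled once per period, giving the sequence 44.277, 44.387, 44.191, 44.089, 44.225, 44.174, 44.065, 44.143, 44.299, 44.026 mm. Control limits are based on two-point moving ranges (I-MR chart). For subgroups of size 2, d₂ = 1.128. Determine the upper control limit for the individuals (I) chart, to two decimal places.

X̄ = (44.277 + 44.387 + 44.191 + 44.089 + 44.225 + 44.174 + 44.065 + 44.143 + 44.299 + 44.026) / 10 = 44.1876
Moving ranges: 0.110, 0.196, 0.102, 0.136, 0.051, 0.109, 0.078, 0.156, 0.273; M̄R̄ = 1.2110 / 9 = 0.1346
UCL = X̄ + 3·M̄R̄/d₂ = 44.1876 + 3 × 0.1346 / 1.128 = 44.5455

44.55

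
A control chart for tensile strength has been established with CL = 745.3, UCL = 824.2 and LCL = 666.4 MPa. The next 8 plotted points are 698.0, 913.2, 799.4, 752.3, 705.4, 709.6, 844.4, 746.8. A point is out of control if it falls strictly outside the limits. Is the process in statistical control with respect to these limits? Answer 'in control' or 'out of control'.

Compare each point to [666.4, 824.2]: sample 2 = 913.2 > UCL; sample 7 = 844.4 > UCL.

out of control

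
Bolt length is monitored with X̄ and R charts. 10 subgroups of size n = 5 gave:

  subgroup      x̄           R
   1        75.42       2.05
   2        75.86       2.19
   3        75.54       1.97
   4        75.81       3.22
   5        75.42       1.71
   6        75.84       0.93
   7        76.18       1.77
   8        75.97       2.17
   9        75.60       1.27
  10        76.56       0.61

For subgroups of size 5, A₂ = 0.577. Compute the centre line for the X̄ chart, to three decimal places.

75.820

X̄̄ = (75.42 + 75.86 + 75.54 + 75.81 + 75.42 + 75.84 + 76.18 + 75.97 + 75.60 + 76.56) / 10 = 758.2000 / 10 = 75.8200
CL = X̄̄ = 75.8200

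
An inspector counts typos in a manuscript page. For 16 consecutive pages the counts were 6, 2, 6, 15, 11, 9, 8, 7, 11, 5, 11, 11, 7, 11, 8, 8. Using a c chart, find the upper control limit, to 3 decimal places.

17.246

c̄ = (6 + 2 + 6 + 15 + 11 + 9 + 8 + 7 + 11 + 5 + 11 + 11 + 7 + 11 + 8 + 8) / 16 = 136 / 16 = 8.5000
UCL = c̄ + 3√c̄ = 8.5000 + 3 × √8.5000 = 8.5000 + 3 × 2.9155 = 17.2464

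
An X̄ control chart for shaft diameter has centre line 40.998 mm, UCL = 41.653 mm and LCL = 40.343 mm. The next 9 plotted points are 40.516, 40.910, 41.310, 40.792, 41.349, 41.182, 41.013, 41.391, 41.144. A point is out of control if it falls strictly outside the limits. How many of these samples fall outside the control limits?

0

All 9 points lie within [40.343, 41.653].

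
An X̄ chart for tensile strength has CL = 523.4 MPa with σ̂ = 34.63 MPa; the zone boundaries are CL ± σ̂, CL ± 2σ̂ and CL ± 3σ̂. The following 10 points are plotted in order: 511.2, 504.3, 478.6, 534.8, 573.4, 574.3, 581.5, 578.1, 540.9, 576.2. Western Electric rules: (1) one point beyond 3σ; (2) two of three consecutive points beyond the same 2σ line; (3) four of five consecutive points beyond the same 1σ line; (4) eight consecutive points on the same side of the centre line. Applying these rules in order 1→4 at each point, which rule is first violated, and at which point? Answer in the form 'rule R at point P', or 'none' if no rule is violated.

rule 3 at point 8

Zone of each point (C = within 1σ̂, B = 1σ̂–2σ̂, A = 2σ̂–3σ̂, * = beyond 3σ̂; sign = side of CL): 1:-C, 2:-C, 3:-B, 4:+C, 5:+B, 6:+B, 7:+B, 8:+B, 9:+C, 10:+B
Rule 3 (four of five consecutive points beyond the same 1σ limit) is satisfied at point 8.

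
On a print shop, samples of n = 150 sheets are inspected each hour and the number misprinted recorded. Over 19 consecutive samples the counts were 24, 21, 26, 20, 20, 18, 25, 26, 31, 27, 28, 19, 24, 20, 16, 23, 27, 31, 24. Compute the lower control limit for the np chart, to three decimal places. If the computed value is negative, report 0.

p̄ = Σdᵢ / (k·n) = 450 / (19 × 150) = 0.15789
LCL = np̄ − 3·√(np̄(1−p̄)) = 23.6842 − 3 × 4.4659 = 10.2864

10.286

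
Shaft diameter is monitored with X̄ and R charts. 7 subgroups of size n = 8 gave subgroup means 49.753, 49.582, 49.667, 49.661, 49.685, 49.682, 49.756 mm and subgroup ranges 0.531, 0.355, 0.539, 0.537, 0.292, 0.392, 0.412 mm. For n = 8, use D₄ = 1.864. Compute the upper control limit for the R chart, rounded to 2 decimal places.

0.81

R̄ = (0.531 + 0.355 + 0.539 + 0.537 + 0.292 + 0.392 + 0.412) / 7 = 3.0580 / 7 = 0.4369
UCL_R = D₄·R̄ = 1.864 × 0.4369 = 0.8143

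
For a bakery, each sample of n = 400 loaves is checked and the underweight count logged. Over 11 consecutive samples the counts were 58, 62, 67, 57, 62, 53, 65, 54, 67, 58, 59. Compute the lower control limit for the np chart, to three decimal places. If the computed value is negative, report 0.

p̄ = Σdᵢ / (k·n) = 662 / (11 × 400) = 0.15045
LCL = np̄ − 3·√(np̄(1−p̄)) = 60.1818 − 3 × 7.1503 = 38.7308

38.731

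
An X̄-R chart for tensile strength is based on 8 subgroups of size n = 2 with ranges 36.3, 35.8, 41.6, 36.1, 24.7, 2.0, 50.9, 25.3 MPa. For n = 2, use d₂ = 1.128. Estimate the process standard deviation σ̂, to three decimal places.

28.003

R̄ = (36.3 + 35.8 + 41.6 + 36.1 + 24.7 + 2.0 + 50.9 + 25.3) / 8 = 31.5875
σ̂ = R̄ / d₂ = 31.5875 / 1.128 = 28.0031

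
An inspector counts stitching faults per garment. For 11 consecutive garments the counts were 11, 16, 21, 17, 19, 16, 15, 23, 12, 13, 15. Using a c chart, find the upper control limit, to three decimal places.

c̄ = (11 + 16 + 21 + 17 + 19 + 16 + 15 + 23 + 12 + 13 + 15) / 11 = 178 / 11 = 16.1818
UCL = c̄ + 3√c̄ = 16.1818 + 3 × √16.1818 = 16.1818 + 3 × 4.0227 = 28.2498

28.250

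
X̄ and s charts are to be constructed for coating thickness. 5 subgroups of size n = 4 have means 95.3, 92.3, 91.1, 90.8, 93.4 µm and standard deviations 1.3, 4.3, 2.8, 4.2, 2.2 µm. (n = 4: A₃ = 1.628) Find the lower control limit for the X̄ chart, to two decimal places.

87.76

X̄̄ = (95.3 + 92.3 + 91.1 + 90.8 + 93.4) / 5 = 92.5800
s̄ = (1.3 + 4.3 + 2.8 + 4.2 + 2.2) / 5 = 2.9600
LCL = X̄̄ − A₃·s̄ = 92.5800 − 1.628 × 2.9600 = 87.7611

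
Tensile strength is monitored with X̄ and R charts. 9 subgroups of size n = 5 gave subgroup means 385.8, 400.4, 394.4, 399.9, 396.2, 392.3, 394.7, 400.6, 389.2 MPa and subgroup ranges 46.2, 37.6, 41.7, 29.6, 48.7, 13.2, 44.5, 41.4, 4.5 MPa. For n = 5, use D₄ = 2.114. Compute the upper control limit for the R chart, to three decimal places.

72.205

R̄ = (46.2 + 37.6 + 41.7 + 29.6 + 48.7 + 13.2 + 44.5 + 41.4 + 4.5) / 9 = 307.4000 / 9 = 34.1556
UCL_R = D₄·R̄ = 2.114 × 34.1556 = 72.2048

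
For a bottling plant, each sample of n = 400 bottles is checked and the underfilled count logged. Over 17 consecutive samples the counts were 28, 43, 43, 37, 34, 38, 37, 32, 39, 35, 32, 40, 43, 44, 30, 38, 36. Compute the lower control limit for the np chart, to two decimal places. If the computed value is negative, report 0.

19.62

p̄ = Σdᵢ / (k·n) = 629 / (17 × 400) = 0.09250
LCL = np̄ − 3·√(np̄(1−p̄)) = 37.0000 − 3 × 5.7946 = 19.6162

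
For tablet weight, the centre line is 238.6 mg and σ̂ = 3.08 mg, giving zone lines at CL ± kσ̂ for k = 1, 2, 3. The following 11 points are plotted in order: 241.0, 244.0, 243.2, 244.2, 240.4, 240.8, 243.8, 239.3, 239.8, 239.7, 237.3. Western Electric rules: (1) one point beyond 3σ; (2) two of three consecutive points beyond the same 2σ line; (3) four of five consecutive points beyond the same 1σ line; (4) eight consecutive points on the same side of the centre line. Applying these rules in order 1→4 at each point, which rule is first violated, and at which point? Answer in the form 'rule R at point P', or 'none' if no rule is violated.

Zone of each point (C = within 1σ̂, B = 1σ̂–2σ̂, A = 2σ̂–3σ̂, * = beyond 3σ̂; sign = side of CL): 1:+C, 2:+B, 3:+B, 4:+B, 5:+C, 6:+C, 7:+B, 8:+C, 9:+C, 10:+C, 11:-C
Rule 4 (eight consecutive points on the same side of the centre line) is satisfied at point 8.

rule 4 at point 8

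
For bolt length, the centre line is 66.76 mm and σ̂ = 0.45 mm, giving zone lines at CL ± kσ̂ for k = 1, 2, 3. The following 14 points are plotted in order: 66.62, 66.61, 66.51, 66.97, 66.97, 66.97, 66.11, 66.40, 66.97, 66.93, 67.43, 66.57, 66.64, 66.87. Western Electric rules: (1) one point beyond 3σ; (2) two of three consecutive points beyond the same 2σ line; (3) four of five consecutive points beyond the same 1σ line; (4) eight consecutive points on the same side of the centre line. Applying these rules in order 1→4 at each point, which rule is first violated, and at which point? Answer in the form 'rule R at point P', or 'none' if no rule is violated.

none

Zone of each point (C = within 1σ̂, B = 1σ̂–2σ̂, A = 2σ̂–3σ̂, * = beyond 3σ̂; sign = side of CL): 1:-C, 2:-C, 3:-C, 4:+C, 5:+C, 6:+C, 7:-B, 8:-C, 9:+C, 10:+C, 11:+B, 12:-C, 13:-C, 14:+C
No rule fires across all 14 points.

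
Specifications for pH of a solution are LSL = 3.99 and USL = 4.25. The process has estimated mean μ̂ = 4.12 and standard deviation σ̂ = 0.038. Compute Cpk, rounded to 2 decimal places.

1.14

Cpu = (USL − μ̂) / (3σ̂) = (4.25 − 4.12) / (3 × 0.038) = 1.1404; Cpl = (μ̂ − LSL) / (3σ̂) = (4.12 − 3.99) / (3 × 0.038) = 1.1404; Cpk = min(Cpu, Cpl) = 1.1404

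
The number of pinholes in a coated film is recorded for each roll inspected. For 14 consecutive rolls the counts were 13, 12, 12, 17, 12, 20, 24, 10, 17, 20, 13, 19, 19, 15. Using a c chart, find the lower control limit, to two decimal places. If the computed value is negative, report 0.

3.96

c̄ = (13 + 12 + 12 + 17 + 12 + 20 + 24 + 10 + 17 + 20 + 13 + 19 + 19 + 15) / 14 = 223 / 14 = 15.9286
LCL = c̄ − 3√c̄ = 15.9286 − 3 × 3.9911 = 3.9554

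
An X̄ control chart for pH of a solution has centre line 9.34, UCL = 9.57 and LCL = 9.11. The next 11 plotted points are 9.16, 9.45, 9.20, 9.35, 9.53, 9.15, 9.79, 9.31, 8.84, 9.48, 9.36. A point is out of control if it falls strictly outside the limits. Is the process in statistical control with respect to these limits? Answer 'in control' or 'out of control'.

Compare each point to [9.11, 9.57]: sample 7 = 9.79 > UCL; sample 9 = 8.84 < LCL.

out of control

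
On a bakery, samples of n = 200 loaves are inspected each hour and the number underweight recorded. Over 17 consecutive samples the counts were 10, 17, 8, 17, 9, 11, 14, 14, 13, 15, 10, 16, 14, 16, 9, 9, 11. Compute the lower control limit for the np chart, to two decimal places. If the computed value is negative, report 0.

2.25

p̄ = Σdᵢ / (k·n) = 213 / (17 × 200) = 0.06265
LCL = np̄ − 3·√(np̄(1−p̄)) = 12.5294 − 3 × 3.4270 = 2.2483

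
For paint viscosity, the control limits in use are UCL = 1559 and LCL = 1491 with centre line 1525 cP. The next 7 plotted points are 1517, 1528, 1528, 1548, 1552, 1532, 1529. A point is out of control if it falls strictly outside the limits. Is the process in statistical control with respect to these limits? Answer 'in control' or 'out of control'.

in control

All 7 points lie within [1491, 1559].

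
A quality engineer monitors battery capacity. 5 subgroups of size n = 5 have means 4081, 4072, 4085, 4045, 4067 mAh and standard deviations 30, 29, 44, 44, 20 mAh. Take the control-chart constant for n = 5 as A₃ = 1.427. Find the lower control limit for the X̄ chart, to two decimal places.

X̄̄ = (4081 + 4072 + 4085 + 4045 + 4067) / 5 = 4070.0000
s̄ = (30 + 29 + 44 + 44 + 20) / 5 = 33.4000
LCL = X̄̄ − A₃·s̄ = 4070.0000 − 1.427 × 33.4000 = 4022.3382

4022.34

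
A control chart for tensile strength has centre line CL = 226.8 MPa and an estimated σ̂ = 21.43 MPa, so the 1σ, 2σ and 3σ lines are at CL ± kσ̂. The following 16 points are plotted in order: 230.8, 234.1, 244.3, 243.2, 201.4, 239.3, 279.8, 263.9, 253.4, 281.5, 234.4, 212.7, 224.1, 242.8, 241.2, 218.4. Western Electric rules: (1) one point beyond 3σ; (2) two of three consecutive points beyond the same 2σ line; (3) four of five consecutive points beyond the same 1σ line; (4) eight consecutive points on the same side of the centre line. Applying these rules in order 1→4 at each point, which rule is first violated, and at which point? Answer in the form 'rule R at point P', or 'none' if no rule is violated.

rule 3 at point 10

Zone of each point (C = within 1σ̂, B = 1σ̂–2σ̂, A = 2σ̂–3σ̂, * = beyond 3σ̂; sign = side of CL): 1:+C, 2:+C, 3:+C, 4:+C, 5:-B, 6:+C, 7:+A, 8:+B, 9:+B, 10:+A, 11:+C, 12:-C, 13:-C, 14:+C, 15:+C, 16:-C
Rule 3 (four of five consecutive points beyond the same 1σ limit) is satisfied at point 10.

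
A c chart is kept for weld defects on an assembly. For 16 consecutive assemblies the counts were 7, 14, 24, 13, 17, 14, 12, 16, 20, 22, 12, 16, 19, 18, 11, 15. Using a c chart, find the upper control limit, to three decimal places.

c̄ = (7 + 14 + 24 + 13 + 17 + 14 + 12 + 16 + 20 + 22 + 12 + 16 + 19 + 18 + 11 + 15) / 16 = 250 / 16 = 15.6250
UCL = c̄ + 3√c̄ = 15.6250 + 3 × √15.6250 = 15.6250 + 3 × 3.9528 = 27.4835

27.484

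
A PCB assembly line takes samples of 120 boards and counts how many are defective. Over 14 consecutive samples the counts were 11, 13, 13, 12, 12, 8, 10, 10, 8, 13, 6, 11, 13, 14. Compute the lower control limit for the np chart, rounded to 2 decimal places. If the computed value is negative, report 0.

p̄ = Σdᵢ / (k·n) = 154 / (14 × 120) = 0.09167
LCL = np̄ − 3·√(np̄(1−p̄)) = 11.0000 − 3 × 3.1610 = 1.5171

1.52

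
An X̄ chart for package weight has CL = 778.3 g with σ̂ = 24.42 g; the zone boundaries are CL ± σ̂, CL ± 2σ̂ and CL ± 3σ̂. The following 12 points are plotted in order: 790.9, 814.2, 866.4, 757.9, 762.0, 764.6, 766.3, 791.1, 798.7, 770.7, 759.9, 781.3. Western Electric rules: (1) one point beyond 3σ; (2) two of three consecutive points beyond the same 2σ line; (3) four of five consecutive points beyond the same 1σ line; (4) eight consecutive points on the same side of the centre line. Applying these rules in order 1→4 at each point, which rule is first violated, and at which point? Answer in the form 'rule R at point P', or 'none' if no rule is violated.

rule 1 at point 3

Zone of each point (C = within 1σ̂, B = 1σ̂–2σ̂, A = 2σ̂–3σ̂, * = beyond 3σ̂; sign = side of CL): 1:+C, 2:+B, 3:+*, 4:-C, 5:-C, 6:-C, 7:-C, 8:+C, 9:+C, 10:-C, 11:-C, 12:+C
Rule 1 (one point beyond the 3σ limits) is satisfied at point 3.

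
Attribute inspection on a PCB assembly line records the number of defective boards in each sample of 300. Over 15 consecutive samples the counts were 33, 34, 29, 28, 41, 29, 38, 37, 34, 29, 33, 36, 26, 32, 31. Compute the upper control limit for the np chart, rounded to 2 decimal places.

48.85

p̄ = Σdᵢ / (k·n) = 490 / (15 × 300) = 0.10889
UCL = np̄ + 3·√(np̄(1−p̄)) = 32.6667 + 3 × √(32.6667×0.89111) = 32.6667 + 3 × 5.3953 = 48.8527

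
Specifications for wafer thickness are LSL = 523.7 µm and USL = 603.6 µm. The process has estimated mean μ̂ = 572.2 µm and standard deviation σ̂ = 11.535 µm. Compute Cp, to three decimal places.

Cp = (USL − LSL) / (6σ̂) = (603.6 − 523.7) / (6 × 11.535) = 79.9000 / 69.2100 = 1.1545

1.154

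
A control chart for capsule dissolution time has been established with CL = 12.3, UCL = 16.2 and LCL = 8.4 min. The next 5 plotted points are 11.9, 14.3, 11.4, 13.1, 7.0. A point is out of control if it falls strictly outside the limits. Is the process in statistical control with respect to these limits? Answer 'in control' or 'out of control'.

out of control

Compare each point to [8.4, 16.2]: sample 5 = 7.0 < LCL.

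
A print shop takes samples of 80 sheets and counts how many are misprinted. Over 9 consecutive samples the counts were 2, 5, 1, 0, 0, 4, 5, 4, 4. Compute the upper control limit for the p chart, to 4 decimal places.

0.0961

p̄ = Σdᵢ / (k·n) = 25 / (9 × 80) = 0.03472
UCL = p̄ + 3·√(p̄(1−p̄)/n) = 0.03472 + 3 × √(0.03472×0.96528/80) = 0.03472 + 3 × 0.02047 = 0.09613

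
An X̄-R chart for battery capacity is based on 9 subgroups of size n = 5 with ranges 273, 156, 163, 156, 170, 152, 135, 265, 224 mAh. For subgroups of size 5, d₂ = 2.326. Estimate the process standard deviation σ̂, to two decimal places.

80.92

R̄ = (273 + 156 + 163 + 156 + 170 + 152 + 135 + 265 + 224) / 9 = 188.2222
σ̂ = R̄ / d₂ = 188.2222 / 2.326 = 80.9210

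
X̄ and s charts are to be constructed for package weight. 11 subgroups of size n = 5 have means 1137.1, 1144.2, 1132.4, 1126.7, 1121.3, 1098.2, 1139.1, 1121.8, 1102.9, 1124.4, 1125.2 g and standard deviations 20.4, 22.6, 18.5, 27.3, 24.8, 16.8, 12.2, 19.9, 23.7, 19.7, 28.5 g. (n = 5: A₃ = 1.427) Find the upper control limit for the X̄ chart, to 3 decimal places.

1155.254

X̄̄ = (1137.1 + 1144.2 + 1132.4 + 1126.7 + 1121.3 + 1098.2 + 1139.1 + 1121.8 + 1102.9 + 1124.4 + 1125.2) / 11 = 1124.8455
s̄ = (20.4 + 22.6 + 18.5 + 27.3 + 24.8 + 16.8 + 12.2 + 19.9 + 23.7 + 19.7 + 28.5) / 11 = 21.3091
UCL = X̄̄ + A₃·s̄ = 1124.8455 + 1.427 × 21.3091 = 1155.2535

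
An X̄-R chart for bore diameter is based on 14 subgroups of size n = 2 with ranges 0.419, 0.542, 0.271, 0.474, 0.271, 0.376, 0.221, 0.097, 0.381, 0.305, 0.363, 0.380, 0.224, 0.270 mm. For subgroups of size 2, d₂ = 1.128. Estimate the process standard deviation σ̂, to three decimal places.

R̄ = (0.419 + 0.542 + 0.271 + 0.474 + 0.271 + 0.376 + 0.221 + 0.097 + 0.381 + 0.305 + 0.363 + 0.380 + 0.224 + 0.270) / 14 = 0.3281
σ̂ = R̄ / d₂ = 0.3281 / 1.128 = 0.2909

0.291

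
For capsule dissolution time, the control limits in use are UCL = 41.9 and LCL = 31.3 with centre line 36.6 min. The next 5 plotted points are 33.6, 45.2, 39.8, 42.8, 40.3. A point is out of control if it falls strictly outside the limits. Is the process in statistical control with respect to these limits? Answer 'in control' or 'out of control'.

out of control

Compare each point to [31.3, 41.9]: sample 2 = 45.2 > UCL; sample 4 = 42.8 > UCL.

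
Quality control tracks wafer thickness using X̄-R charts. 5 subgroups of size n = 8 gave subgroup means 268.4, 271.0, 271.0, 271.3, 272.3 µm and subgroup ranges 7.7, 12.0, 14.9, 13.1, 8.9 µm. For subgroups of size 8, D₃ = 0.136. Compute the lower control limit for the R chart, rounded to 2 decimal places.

R̄ = (7.7 + 12.0 + 14.9 + 13.1 + 8.9) / 5 = 56.6000 / 5 = 11.3200
LCL_R = D₃·R̄ = 0.136 × 11.3200 = 1.5395

1.54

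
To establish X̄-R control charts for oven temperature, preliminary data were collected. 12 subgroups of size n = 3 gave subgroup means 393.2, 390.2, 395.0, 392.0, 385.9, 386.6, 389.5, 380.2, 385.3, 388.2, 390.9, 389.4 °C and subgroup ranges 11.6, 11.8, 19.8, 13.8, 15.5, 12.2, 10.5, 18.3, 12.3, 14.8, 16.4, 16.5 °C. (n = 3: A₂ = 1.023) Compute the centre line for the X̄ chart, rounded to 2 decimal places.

X̄̄ = (393.2 + 390.2 + 395.0 + 392.0 + 385.9 + 386.6 + 389.5 + 380.2 + 385.3 + 388.2 + 390.9 + 389.4) / 12 = 4666.4000 / 12 = 388.8667
CL = X̄̄ = 388.8667

388.87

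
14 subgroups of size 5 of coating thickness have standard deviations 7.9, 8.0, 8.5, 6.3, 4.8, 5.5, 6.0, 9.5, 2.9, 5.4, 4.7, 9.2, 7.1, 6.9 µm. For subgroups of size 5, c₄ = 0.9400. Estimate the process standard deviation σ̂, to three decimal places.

7.044

s̄ = (7.9 + 8.0 + 8.5 + 6.3 + 4.8 + 5.5 + 6.0 + 9.5 + 2.9 + 5.4 + 4.7 + 9.2 + 7.1 + 6.9) / 14 = 6.6214
σ̂ = s̄ / c₄ = 6.6214 / 0.9400 = 7.0441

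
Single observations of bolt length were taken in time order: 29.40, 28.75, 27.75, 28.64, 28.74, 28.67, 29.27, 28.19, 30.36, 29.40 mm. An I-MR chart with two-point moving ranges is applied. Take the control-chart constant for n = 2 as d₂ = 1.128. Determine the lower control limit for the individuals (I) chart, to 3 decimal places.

X̄ = (29.40 + 28.75 + 27.75 + 28.64 + 28.74 + 28.67 + 29.27 + 28.19 + 30.36 + 29.40) / 10 = 28.9170
Moving ranges: 0.65, 1.00, 0.89, 0.10, 0.07, 0.60, 1.08, 2.17, 0.96; M̄R̄ = 7.5200 / 9 = 0.8356
LCL = X̄ − 3·M̄R̄/d₂ = 28.9170 − 3 × 0.8356 / 1.128 = 26.6948

26.695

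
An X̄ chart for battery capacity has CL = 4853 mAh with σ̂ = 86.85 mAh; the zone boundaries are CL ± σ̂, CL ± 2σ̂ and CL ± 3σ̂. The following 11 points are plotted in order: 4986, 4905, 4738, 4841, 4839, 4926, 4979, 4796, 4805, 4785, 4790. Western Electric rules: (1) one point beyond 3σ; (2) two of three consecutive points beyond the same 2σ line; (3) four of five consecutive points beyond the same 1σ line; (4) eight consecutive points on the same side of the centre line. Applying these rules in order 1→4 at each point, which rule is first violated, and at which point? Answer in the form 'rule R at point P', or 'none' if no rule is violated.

none

Zone of each point (C = within 1σ̂, B = 1σ̂–2σ̂, A = 2σ̂–3σ̂, * = beyond 3σ̂; sign = side of CL): 1:+B, 2:+C, 3:-B, 4:-C, 5:-C, 6:+C, 7:+B, 8:-C, 9:-C, 10:-C, 11:-C
No rule fires across all 11 points.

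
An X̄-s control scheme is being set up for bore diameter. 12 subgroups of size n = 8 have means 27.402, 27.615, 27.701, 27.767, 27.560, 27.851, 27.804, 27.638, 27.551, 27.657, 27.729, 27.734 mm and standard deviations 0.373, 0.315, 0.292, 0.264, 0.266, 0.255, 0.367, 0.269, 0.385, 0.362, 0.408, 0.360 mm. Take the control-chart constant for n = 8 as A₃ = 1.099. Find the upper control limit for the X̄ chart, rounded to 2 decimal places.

28.03

X̄̄ = (27.402 + 27.615 + 27.701 + 27.767 + 27.560 + 27.851 + 27.804 + 27.638 + 27.551 + 27.657 + 27.729 + 27.734) / 12 = 27.6674
s̄ = (0.373 + 0.315 + 0.292 + 0.264 + 0.266 + 0.255 + 0.367 + 0.269 + 0.385 + 0.362 + 0.408 + 0.360) / 12 = 0.3263
UCL = X̄̄ + A₃·s̄ = 27.6674 + 1.099 × 0.3263 = 28.0261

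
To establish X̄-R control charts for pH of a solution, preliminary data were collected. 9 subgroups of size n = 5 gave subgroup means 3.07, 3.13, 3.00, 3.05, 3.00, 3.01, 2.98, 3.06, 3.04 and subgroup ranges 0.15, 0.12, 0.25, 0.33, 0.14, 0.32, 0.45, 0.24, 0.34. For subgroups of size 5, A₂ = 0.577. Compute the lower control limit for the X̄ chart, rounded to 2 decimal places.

X̄̄ = (3.07 + 3.13 + 3.00 + 3.05 + 3.00 + 3.01 + 2.98 + 3.06 + 3.04) / 9 = 27.3400 / 9 = 3.0378
R̄ = (0.15 + 0.12 + 0.25 + 0.33 + 0.14 + 0.32 + 0.45 + 0.24 + 0.34) / 9 = 2.3400 / 9 = 0.2600
LCL = X̄̄ − A₂·R̄ = 3.0378 − 0.577 × 0.2600 = 2.8878

2.89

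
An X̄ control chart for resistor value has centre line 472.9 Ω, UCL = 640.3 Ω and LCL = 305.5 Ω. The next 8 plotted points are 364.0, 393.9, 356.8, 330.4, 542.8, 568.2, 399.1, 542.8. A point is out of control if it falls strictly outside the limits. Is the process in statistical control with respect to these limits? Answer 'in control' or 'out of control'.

in control

All 8 points lie within [305.5, 640.3].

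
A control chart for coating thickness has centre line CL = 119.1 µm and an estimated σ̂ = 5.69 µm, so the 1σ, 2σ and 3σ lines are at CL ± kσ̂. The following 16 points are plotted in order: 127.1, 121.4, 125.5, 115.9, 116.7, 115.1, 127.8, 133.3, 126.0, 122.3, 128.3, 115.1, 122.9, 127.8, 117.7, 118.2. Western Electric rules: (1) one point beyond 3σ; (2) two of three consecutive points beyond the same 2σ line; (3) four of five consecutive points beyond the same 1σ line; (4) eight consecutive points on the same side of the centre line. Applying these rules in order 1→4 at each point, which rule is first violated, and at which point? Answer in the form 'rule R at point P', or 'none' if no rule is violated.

rule 3 at point 11

Zone of each point (C = within 1σ̂, B = 1σ̂–2σ̂, A = 2σ̂–3σ̂, * = beyond 3σ̂; sign = side of CL): 1:+B, 2:+C, 3:+B, 4:-C, 5:-C, 6:-C, 7:+B, 8:+A, 9:+B, 10:+C, 11:+B, 12:-C, 13:+C, 14:+B, 15:-C, 16:-C
Rule 3 (four of five consecutive points beyond the same 1σ limit) is satisfied at point 11.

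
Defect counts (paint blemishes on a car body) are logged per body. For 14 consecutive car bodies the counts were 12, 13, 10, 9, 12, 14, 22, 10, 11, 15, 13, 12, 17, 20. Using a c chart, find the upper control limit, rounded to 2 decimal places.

24.62

c̄ = (12 + 13 + 10 + 9 + 12 + 14 + 22 + 10 + 11 + 15 + 13 + 12 + 17 + 20) / 14 = 190 / 14 = 13.5714
UCL = c̄ + 3√c̄ = 13.5714 + 3 × √13.5714 = 13.5714 + 3 × 3.6839 = 24.6233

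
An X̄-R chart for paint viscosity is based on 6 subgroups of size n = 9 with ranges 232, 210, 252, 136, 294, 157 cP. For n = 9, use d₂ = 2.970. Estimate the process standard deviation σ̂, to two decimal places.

71.89

R̄ = (232 + 210 + 252 + 136 + 294 + 157) / 6 = 213.5000
σ̂ = R̄ / d₂ = 213.5000 / 2.970 = 71.8855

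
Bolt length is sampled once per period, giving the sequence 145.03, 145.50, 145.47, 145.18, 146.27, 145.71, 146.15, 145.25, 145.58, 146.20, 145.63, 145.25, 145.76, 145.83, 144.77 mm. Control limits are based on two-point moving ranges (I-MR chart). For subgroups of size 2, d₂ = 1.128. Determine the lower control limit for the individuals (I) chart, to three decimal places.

144.181

X̄ = (145.03 + 145.50 + 145.47 + 145.18 + 146.27 + 145.71 + 146.15 + 145.25 + 145.58 + 146.20 + 145.63 + 145.25 + 145.76 + 145.83 + 144.77) / 15 = 145.5720
Moving ranges: 0.47, 0.03, 0.29, 1.09, 0.56, 0.44, 0.90, 0.33, 0.62, 0.57, 0.38, 0.51, 0.07, 1.06; M̄R̄ = 7.3200 / 14 = 0.5229
LCL = X̄ − 3·M̄R̄/d₂ = 145.5720 − 3 × 0.5229 / 1.128 = 144.1814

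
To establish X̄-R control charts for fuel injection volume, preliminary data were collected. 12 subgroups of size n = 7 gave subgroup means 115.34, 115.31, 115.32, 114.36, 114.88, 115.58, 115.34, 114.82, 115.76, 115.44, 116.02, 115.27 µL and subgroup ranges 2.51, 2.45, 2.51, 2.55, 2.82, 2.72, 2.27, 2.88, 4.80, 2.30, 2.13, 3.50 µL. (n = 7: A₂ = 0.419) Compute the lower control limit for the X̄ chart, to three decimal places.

X̄̄ = (115.34 + 115.31 + 115.32 + 114.36 + 114.88 + 115.58 + 115.34 + 114.82 + 115.76 + 115.44 + 116.02 + 115.27) / 12 = 1383.4400 / 12 = 115.2867
R̄ = (2.51 + 2.45 + 2.51 + 2.55 + 2.82 + 2.72 + 2.27 + 2.88 + 4.80 + 2.30 + 2.13 + 3.50) / 12 = 33.4400 / 12 = 2.7867
LCL = X̄̄ − A₂·R̄ = 115.2867 − 0.419 × 2.7867 = 114.1191

114.119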